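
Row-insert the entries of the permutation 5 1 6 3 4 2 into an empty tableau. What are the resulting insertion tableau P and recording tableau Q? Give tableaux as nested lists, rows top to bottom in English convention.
Insert each entry of the permutation into P by Schensted row insertion, recording in Q the position of each new cell.

Insert 5: appended to row 1. P = [[5]].
Insert 1: 1 bumps 5 from row 1; 5 starts row 2. P = [[1], [5]].
Insert 6: appended to row 1. P = [[1, 6], [5]].
Insert 3: 3 bumps 6 from row 1; 6 appends to row 2. P = [[1, 3], [5, 6]].
Insert 4: appended to row 1. P = [[1, 3, 4], [5, 6]].
Insert 2: 2 bumps 3 from row 1; 3 bumps 5 from row 2; 5 starts row 3. P = [[1, 2, 4], [3, 6], [5]].

So P = [[1, 2, 4], [3, 6], [5]], Q = [[1, 3, 5], [2, 4], [6]].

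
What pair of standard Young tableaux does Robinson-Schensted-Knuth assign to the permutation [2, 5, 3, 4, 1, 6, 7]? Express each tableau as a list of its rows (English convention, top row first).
Insert each entry of the permutation into P by Schensted row insertion, recording in Q the position of each new cell.

Insert 2: appended to row 1. P = [[2]], Q = [[1]].
Insert 5: appended to row 1. P = [[2, 5]], Q = [[1, 2]].
Insert 3: 3 bumps 5 from row 1; 5 starts row 2. P = [[2, 3], [5]], Q = [[1, 2], [3]].
Insert 4: appended to row 1. P = [[2, 3, 4], [5]], Q = [[1, 2, 4], [3]].
Insert 1: 1 bumps 2 from row 1; 2 bumps 5 from row 2; 5 starts row 3. P = [[1, 3, 4], [2], [5]], Q = [[1, 2, 4], [3], [5]].
Insert 6: appended to row 1. P = [[1, 3, 4, 6], [2], [5]], Q = [[1, 2, 4, 6], [3], [5]].
Insert 7: appended to row 1. P = [[1, 3, 4, 6, 7], [2], [5]], Q = [[1, 2, 4, 6, 7], [3], [5]].

So P = [[1, 3, 4, 6, 7], [2], [5]], Q = [[1, 2, 4, 6, 7], [3], [5]].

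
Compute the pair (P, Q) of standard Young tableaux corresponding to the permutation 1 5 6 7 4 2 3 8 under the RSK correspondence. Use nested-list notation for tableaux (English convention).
P = [[1, 2, 3, 7, 8], [4, 6], [5]], Q = [[1, 2, 3, 4, 8], [5, 7], [6]]

Insert each entry of the permutation into P by Schensted row insertion, recording in Q the position of each new cell.

After inserting 1: P = [[1]].
After inserting 5: P = [[1, 5]].
After inserting 6: P = [[1, 5, 6]].
After inserting 7: P = [[1, 5, 6, 7]].
After inserting 4: P = [[1, 4, 6, 7], [5]].
After inserting 2: P = [[1, 2, 6, 7], [4], [5]].
After inserting 3: P = [[1, 2, 3, 7], [4, 6], [5]].
After inserting 8: P = [[1, 2, 3, 7, 8], [4, 6], [5]].

So P = [[1, 2, 3, 7, 8], [4, 6], [5]], Q = [[1, 2, 3, 4, 8], [5, 7], [6]].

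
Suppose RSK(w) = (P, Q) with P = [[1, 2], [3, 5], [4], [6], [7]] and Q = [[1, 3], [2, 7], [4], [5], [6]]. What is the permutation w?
Reverse the RSK construction: for i from n down to 1, find the cell of Q containing i, remove the entry at that cell from P, and reverse-bump it up through P; the value ejected from row 1 is w(i).

Step i=7: Q has 7 at row 2, column 2; remove 5 from row 2 of P and reverse-bump: 5 enters row 1 and ejects 2. So w(7) = 2. P is now [[1, 5], [3], [4], [6], [7]].
Step i=6: Q has 6 at row 5, column 1; remove 7 from row 5 of P and reverse-bump: 7 enters row 4 and ejects 6; 6 enters row 3 and ejects 4; 4 enters row 2 and ejects 3; 3 enters row 1 and ejects 1. So w(6) = 1. P is now [[3, 5], [4], [6], [7]].
Step i=5: Q has 5 at row 4, column 1; remove 7 from row 4 of P and reverse-bump: 7 enters row 3 and ejects 6; 6 enters row 2 and ejects 4; 4 enters row 1 and ejects 3. So w(5) = 3. P is now [[4, 5], [6], [7]].
Step i=4: Q has 4 at row 3, column 1; remove 7 from row 3 of P and reverse-bump: 7 enters row 2 and ejects 6; 6 enters row 1 and ejects 5. So w(4) = 5. P is now [[4, 6], [7]].
Step i=3: Q has 3 at row 1, column 2; remove that cell from P, ejecting 6. So w(3) = 6. P is now [[4], [7]].
Step i=2: Q has 2 at row 2, column 1; remove 7 from row 2 of P and reverse-bump: 7 enters row 1 and ejects 4. So w(2) = 4. P is now [[7]].
Step i=1: Q has 1 at row 1, column 1; remove that cell from P, ejecting 7. So w(1) = 7. P is now [].

So w = 7 4 6 5 3 1 2.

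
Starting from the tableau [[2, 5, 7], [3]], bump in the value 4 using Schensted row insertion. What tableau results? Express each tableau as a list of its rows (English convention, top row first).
[[2, 4, 7], [3, 5]]

In row 1, 4 replaces 5 (the leftmost entry greater than 4); 5 is bumped to row 2. 5 is appended to row 2. The new tableau is [[2, 4, 7], [3, 5]].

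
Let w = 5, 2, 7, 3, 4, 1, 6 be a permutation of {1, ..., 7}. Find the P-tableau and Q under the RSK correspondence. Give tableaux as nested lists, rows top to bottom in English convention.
P = [[1, 3, 4, 6], [2, 7], [5]], Q = [[1, 3, 5, 7], [2, 4], [6]]

Insert each entry of the permutation into P by Schensted row insertion, recording in Q the position of each new cell.

Insert 5: appended to row 1. P = [[5]].
Insert 2: 2 bumps 5 from row 1; 5 starts row 2. P = [[2], [5]].
Insert 7: appended to row 1. P = [[2, 7], [5]].
Insert 3: 3 bumps 7 from row 1; 7 appends to row 2. P = [[2, 3], [5, 7]].
Insert 4: appended to row 1. P = [[2, 3, 4], [5, 7]].
Insert 1: 1 bumps 2 from row 1; 2 bumps 5 from row 2; 5 starts row 3. P = [[1, 3, 4], [2, 7], [5]].
Insert 6: appended to row 1. P = [[1, 3, 4, 6], [2, 7], [5]].

So P = [[1, 3, 4, 6], [2, 7], [5]], Q = [[1, 3, 5, 7], [2, 4], [6]].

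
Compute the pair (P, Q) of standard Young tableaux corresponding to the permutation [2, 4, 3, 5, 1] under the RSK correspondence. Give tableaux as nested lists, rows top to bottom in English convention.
P = [[1, 3, 5], [2], [4]], Q = [[1, 2, 4], [3], [5]]

Insert each entry of the permutation into P by Schensted row insertion, recording in Q the position of each new cell.

After inserting 2: P = [[2]].
After inserting 4: P = [[2, 4]].
After inserting 3: P = [[2, 3], [4]].
After inserting 5: P = [[2, 3, 5], [4]].
After inserting 1: P = [[1, 3, 5], [2], [4]].

So P = [[1, 3, 5], [2], [4]], Q = [[1, 2, 4], [3], [5]].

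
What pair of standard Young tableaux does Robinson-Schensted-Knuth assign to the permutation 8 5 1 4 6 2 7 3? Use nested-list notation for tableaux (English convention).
P = [[1, 2, 3, 7], [4, 6], [5], [8]], Q = [[1, 4, 5, 7], [2, 8], [3], [6]]

Insert each entry of the permutation into P by Schensted row insertion, recording in Q the position of each new cell.

Insert 8: appended to row 1. P = [[8]].
Insert 5: 5 bumps 8 from row 1; 8 starts row 2. P = [[5], [8]].
Insert 1: 1 bumps 5 from row 1; 5 bumps 8 from row 2; 8 starts row 3. P = [[1], [5], [8]].
Insert 4: appended to row 1. P = [[1, 4], [5], [8]].
Insert 6: appended to row 1. P = [[1, 4, 6], [5], [8]].
Insert 2: 2 bumps 4 from row 1; 4 bumps 5 from row 2; 5 bumps 8 from row 3; 8 starts row 4. P = [[1, 2, 6], [4], [5], [8]].
Insert 7: appended to row 1. P = [[1, 2, 6, 7], [4], [5], [8]].
Insert 3: 3 bumps 6 from row 1; 6 appends to row 2. P = [[1, 2, 3, 7], [4, 6], [5], [8]].

So P = [[1, 2, 3, 7], [4, 6], [5], [8]], Q = [[1, 4, 5, 7], [2, 8], [3], [6]].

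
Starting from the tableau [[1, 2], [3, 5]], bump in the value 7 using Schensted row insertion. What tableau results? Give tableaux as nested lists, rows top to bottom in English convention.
[[1, 2, 7], [3, 5]]

7 is larger than every entry of row 1, so it is appended to row 1. The new tableau is [[1, 2, 7], [3, 5]].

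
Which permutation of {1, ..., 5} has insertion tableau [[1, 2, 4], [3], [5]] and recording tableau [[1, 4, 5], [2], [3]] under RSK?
Reverse the RSK construction: for i from n down to 1, find the cell of Q containing i, remove the entry at that cell from P, and reverse-bump it up through P; the value ejected from row 1 is w(i).

Step i=5: Q has 5 at row 1, column 3; remove that cell from P, ejecting 4. So w(5) = 4. P is now [[1, 2], [3], [5]].
Step i=4: Q has 4 at row 1, column 2; remove that cell from P, ejecting 2. So w(4) = 2. P is now [[1], [3], [5]].
Step i=3: Q has 3 at row 3, column 1; remove 5 from row 3 of P and reverse-bump: 5 enters row 2 and ejects 3; 3 enters row 1 and ejects 1. So w(3) = 1. P is now [[3], [5]].
Step i=2: Q has 2 at row 2, column 1; remove 5 from row 2 of P and reverse-bump: 5 enters row 1 and ejects 3. So w(2) = 3. P is now [[5]].
Step i=1: Q has 1 at row 1, column 1; remove that cell from P, ejecting 5. So w(1) = 5. P is now [].

So w = 5 3 1 2 4.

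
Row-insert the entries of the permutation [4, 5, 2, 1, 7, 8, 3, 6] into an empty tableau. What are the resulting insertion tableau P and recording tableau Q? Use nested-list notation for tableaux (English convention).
P = [[1, 3, 6, 8], [2, 5, 7], [4]], Q = [[1, 2, 5, 6], [3, 7, 8], [4]]

Insert each entry of the permutation into P by Schensted row insertion, recording in Q the position of each new cell.

After inserting 4: P = [[4]].
After inserting 5: P = [[4, 5]].
After inserting 2: P = [[2, 5], [4]].
After inserting 1: P = [[1, 5], [2], [4]].
After inserting 7: P = [[1, 5, 7], [2], [4]].
After inserting 8: P = [[1, 5, 7, 8], [2], [4]].
After inserting 3: P = [[1, 3, 7, 8], [2, 5], [4]].
After inserting 6: P = [[1, 3, 6, 8], [2, 5, 7], [4]].

So P = [[1, 3, 6, 8], [2, 5, 7], [4]], Q = [[1, 2, 5, 6], [3, 7, 8], [4]].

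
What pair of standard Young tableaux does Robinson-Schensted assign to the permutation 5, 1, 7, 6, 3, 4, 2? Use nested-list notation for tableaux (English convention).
Insert each entry of the permutation into P by Schensted row insertion, recording in Q the position of each new cell.

Insert 5: appended to row 1. P = [[5]].
Insert 1: 1 bumps 5 from row 1; 5 starts row 2. P = [[1], [5]].
Insert 7: appended to row 1. P = [[1, 7], [5]].
Insert 6: 6 bumps 7 from row 1; 7 appends to row 2. P = [[1, 6], [5, 7]].
Insert 3: 3 bumps 6 from row 1; 6 bumps 7 from row 2; 7 starts row 3. P = [[1, 3], [5, 6], [7]].
Insert 4: appended to row 1. P = [[1, 3, 4], [5, 6], [7]].
Insert 2: 2 bumps 3 from row 1; 3 bumps 5 from row 2; 5 bumps 7 from row 3; 7 starts row 4. P = [[1, 2, 4], [3, 6], [5], [7]].

So P = [[1, 2, 4], [3, 6], [5], [7]], Q = [[1, 3, 6], [2, 4], [5], [7]].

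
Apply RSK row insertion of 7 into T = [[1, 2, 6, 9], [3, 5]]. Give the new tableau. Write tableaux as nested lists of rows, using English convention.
[[1, 2, 6, 7], [3, 5, 9]]

In row 1, 7 replaces 9 (the leftmost entry greater than 7); 9 is bumped to row 2. 9 is appended to row 2. The new tableau is [[1, 2, 6, 7], [3, 5, 9]].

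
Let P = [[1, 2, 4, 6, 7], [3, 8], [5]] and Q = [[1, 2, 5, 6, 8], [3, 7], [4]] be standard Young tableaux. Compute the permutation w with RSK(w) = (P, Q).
Reverse the RSK construction: for i from n down to 1, find the cell of Q containing i, remove the entry at that cell from P, and reverse-bump it up through P; the value ejected from row 1 is w(i).

Step i=8: Q has 8 at row 1, column 5; remove that cell from P, ejecting 7. So w(8) = 7. P is now [[1, 2, 4, 6], [3, 8], [5]].
Step i=7: Q has 7 at row 2, column 2; remove 8 from row 2 of P and reverse-bump: 8 enters row 1 and ejects 6. So w(7) = 6. P is now [[1, 2, 4, 8], [3], [5]].
Step i=6: Q has 6 at row 1, column 4; remove that cell from P, ejecting 8. So w(6) = 8. P is now [[1, 2, 4], [3], [5]].
Step i=5: Q has 5 at row 1, column 3; remove that cell from P, ejecting 4. So w(5) = 4. P is now [[1, 2], [3], [5]].
Step i=4: Q has 4 at row 3, column 1; remove 5 from row 3 of P and reverse-bump: 5 enters row 2 and ejects 3; 3 enters row 1 and ejects 2. So w(4) = 2. P is now [[1, 3], [5]].
Step i=3: Q has 3 at row 2, column 1; remove 5 from row 2 of P and reverse-bump: 5 enters row 1 and ejects 3. So w(3) = 3. P is now [[1, 5]].
Step i=2: Q has 2 at row 1, column 2; remove that cell from P, ejecting 5. So w(2) = 5. P is now [[1]].
Step i=1: Q has 1 at row 1, column 1; remove that cell from P, ejecting 1. So w(1) = 1. P is now [].

So w = 1 5 3 2 4 8 6 7.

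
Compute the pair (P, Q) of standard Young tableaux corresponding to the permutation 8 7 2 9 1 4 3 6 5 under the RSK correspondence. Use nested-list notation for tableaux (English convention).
Insert each entry of the permutation into P by Schensted row insertion, recording in Q the position of each new cell.

Insert 8: appended to row 1. P = [[8]].
Insert 7: 7 bumps 8 from row 1; 8 starts row 2. P = [[7], [8]].
Insert 2: 2 bumps 7 from row 1; 7 bumps 8 from row 2; 8 starts row 3. P = [[2], [7], [8]].
Insert 9: appended to row 1. P = [[2, 9], [7], [8]].
Insert 1: 1 bumps 2 from row 1; 2 bumps 7 from row 2; 7 bumps 8 from row 3; 8 starts row 4. P = [[1, 9], [2], [7], [8]].
Insert 4: 4 bumps 9 from row 1; 9 appends to row 2. P = [[1, 4], [2, 9], [7], [8]].
Insert 3: 3 bumps 4 from row 1; 4 bumps 9 from row 2; 9 appends to row 3. P = [[1, 3], [2, 4], [7, 9], [8]].
Insert 6: appended to row 1. P = [[1, 3, 6], [2, 4], [7, 9], [8]].
Insert 5: 5 bumps 6 from row 1; 6 appends to row 2. P = [[1, 3, 5], [2, 4, 6], [7, 9], [8]].

So P = [[1, 3, 5], [2, 4, 6], [7, 9], [8]], Q = [[1, 4, 8], [2, 6, 9], [3, 7], [5]].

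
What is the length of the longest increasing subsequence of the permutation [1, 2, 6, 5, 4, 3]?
3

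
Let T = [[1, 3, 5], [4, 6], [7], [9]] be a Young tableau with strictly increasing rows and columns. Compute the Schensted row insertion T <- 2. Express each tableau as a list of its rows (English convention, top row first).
In row 1, 2 replaces 3 (the leftmost entry greater than 2); 3 is bumped to row 2. In row 2, 3 replaces 4 (the leftmost entry greater than 3); 4 is bumped to row 3. In row 3, 4 replaces 7 (the leftmost entry greater than 4); 7 is bumped to row 4. In row 4, 7 replaces 9 (the leftmost entry greater than 7); 9 is bumped to row 5. 9 starts a new row 5. The new tableau is [[1, 2, 5], [3, 6], [4], [7], [9]].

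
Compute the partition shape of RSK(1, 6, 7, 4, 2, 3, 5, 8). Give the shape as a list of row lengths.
[5, 2, 1]

RSK row insertion gives P = [[1, 2, 3, 5, 8], [4, 7], [6]], which has shape [5, 2, 1].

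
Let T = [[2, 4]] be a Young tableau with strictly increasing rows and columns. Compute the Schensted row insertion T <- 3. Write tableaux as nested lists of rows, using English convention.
In row 1, 3 replaces 4 (the leftmost entry greater than 3); 4 is bumped to row 2. 4 starts a new row 2. The new tableau is [[2, 3], [4]].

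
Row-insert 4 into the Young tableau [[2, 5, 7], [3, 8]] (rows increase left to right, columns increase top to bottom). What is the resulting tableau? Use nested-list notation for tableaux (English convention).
In row 1, 4 replaces 5 (the leftmost entry greater than 4); 5 is bumped to row 2. In row 2, 5 replaces 8 (the leftmost entry greater than 5); 8 is bumped to row 3. 8 starts a new row 3. The new tableau is [[2, 4, 7], [3, 5], [8]].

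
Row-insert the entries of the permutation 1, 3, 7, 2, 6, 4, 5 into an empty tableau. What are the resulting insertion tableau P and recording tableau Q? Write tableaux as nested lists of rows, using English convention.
P = [[1, 2, 4, 5], [3, 6], [7]], Q = [[1, 2, 3, 7], [4, 5], [6]]

Insert each entry of the permutation into P by Schensted row insertion, recording in Q the position of each new cell.

Insert 1: appended to row 1. P = [[1]], Q = [[1]].
Insert 3: appended to row 1. P = [[1, 3]], Q = [[1, 2]].
Insert 7: appended to row 1. P = [[1, 3, 7]], Q = [[1, 2, 3]].
Insert 2: 2 bumps 3 from row 1; 3 starts row 2. P = [[1, 2, 7], [3]], Q = [[1, 2, 3], [4]].
Insert 6: 6 bumps 7 from row 1; 7 appends to row 2. P = [[1, 2, 6], [3, 7]], Q = [[1, 2, 3], [4, 5]].
Insert 4: 4 bumps 6 from row 1; 6 bumps 7 from row 2; 7 starts row 3. P = [[1, 2, 4], [3, 6], [7]], Q = [[1, 2, 3], [4, 5], [6]].
Insert 5: appended to row 1. P = [[1, 2, 4, 5], [3, 6], [7]], Q = [[1, 2, 3, 7], [4, 5], [6]].

So P = [[1, 2, 4, 5], [3, 6], [7]], Q = [[1, 2, 3, 7], [4, 5], [6]].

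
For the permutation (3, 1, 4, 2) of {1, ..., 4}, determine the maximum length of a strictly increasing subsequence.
2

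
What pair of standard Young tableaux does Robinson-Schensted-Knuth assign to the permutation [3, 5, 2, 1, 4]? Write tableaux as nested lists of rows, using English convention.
Insert each entry of the permutation into P by Schensted row insertion, recording in Q the position of each new cell.

Insert 3: appended to row 1. P = [[3]], Q = [[1]].
Insert 5: appended to row 1. P = [[3, 5]], Q = [[1, 2]].
Insert 2: 2 bumps 3 from row 1; 3 starts row 2. P = [[2, 5], [3]], Q = [[1, 2], [3]].
Insert 1: 1 bumps 2 from row 1; 2 bumps 3 from row 2; 3 starts row 3. P = [[1, 5], [2], [3]], Q = [[1, 2], [3], [4]].
Insert 4: 4 bumps 5 from row 1; 5 appends to row 2. P = [[1, 4], [2, 5], [3]], Q = [[1, 2], [3, 5], [4]].

So P = [[1, 4], [2, 5], [3]], Q = [[1, 2], [3, 5], [4]].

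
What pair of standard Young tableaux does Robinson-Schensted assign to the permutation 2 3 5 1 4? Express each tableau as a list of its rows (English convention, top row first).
P = [[1, 3, 4], [2, 5]], Q = [[1, 2, 3], [4, 5]]

Insert each entry of the permutation into P by Schensted row insertion, recording in Q the position of each new cell.

Insert 2: appended to row 1. P = [[2]].
Insert 3: appended to row 1. P = [[2, 3]].
Insert 5: appended to row 1. P = [[2, 3, 5]].
Insert 1: 1 bumps 2 from row 1; 2 starts row 2. P = [[1, 3, 5], [2]].
Insert 4: 4 bumps 5 from row 1; 5 appends to row 2. P = [[1, 3, 4], [2, 5]].

So P = [[1, 3, 4], [2, 5]], Q = [[1, 2, 3], [4, 5]].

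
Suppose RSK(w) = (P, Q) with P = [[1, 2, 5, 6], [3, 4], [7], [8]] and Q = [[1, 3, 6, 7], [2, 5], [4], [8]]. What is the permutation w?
Reverse the RSK construction: for i from n down to 1, find the cell of Q containing i, remove the entry at that cell from P, and reverse-bump it up through P; the value ejected from row 1 is w(i).

Step i=8: Q has 8 at row 4, column 1; remove 8 from row 4 of P and reverse-bump: 8 enters row 3 and ejects 7; 7 enters row 2 and ejects 4; 4 enters row 1 and ejects 2. So w(8) = 2. P is now [[1, 4, 5, 6], [3, 7], [8]].
Step i=7: Q has 7 at row 1, column 4; remove that cell from P, ejecting 6. So w(7) = 6. P is now [[1, 4, 5], [3, 7], [8]].
Step i=6: Q has 6 at row 1, column 3; remove that cell from P, ejecting 5. So w(6) = 5. P is now [[1, 4], [3, 7], [8]].
Step i=5: Q has 5 at row 2, column 2; remove 7 from row 2 of P and reverse-bump: 7 enters row 1 and ejects 4. So w(5) = 4. P is now [[1, 7], [3], [8]].
Step i=4: Q has 4 at row 3, column 1; remove 8 from row 3 of P and reverse-bump: 8 enters row 2 and ejects 3; 3 enters row 1 and ejects 1. So w(4) = 1. P is now [[3, 7], [8]].
Step i=3: Q has 3 at row 1, column 2; remove that cell from P, ejecting 7. So w(3) = 7. P is now [[3], [8]].
Step i=2: Q has 2 at row 2, column 1; remove 8 from row 2 of P and reverse-bump: 8 enters row 1 and ejects 3. So w(2) = 3. P is now [[8]].
Step i=1: Q has 1 at row 1, column 1; remove that cell from P, ejecting 8. So w(1) = 8. P is now [].

So w = 8 3 7 1 4 5 6 2.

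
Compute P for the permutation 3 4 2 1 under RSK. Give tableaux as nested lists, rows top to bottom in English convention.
P = [[1, 4], [2], [3]]

Insert 3: appended to row 1. P = [[3]].
Insert 4: appended to row 1. P = [[3, 4]].
Insert 2: 2 bumps 3 from row 1; 3 starts row 2. P = [[2, 4], [3]].
Insert 1: 1 bumps 2 from row 1; 2 bumps 3 from row 2; 3 starts row 3. P = [[1, 4], [2], [3]].

So P = [[1, 4], [2], [3]].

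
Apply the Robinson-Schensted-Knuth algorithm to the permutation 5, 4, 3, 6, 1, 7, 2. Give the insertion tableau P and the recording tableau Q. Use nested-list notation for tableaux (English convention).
P = [[1, 2, 7], [3, 6], [4], [5]], Q = [[1, 4, 6], [2, 7], [3], [5]]

Insert each entry of the permutation into P by Schensted row insertion, recording in Q the position of each new cell.

Insert 5: appended to row 1. P = [[5]].
Insert 4: 4 bumps 5 from row 1; 5 starts row 2. P = [[4], [5]].
Insert 3: 3 bumps 4 from row 1; 4 bumps 5 from row 2; 5 starts row 3. P = [[3], [4], [5]].
Insert 6: appended to row 1. P = [[3, 6], [4], [5]].
Insert 1: 1 bumps 3 from row 1; 3 bumps 4 from row 2; 4 bumps 5 from row 3; 5 starts row 4. P = [[1, 6], [3], [4], [5]].
Insert 7: appended to row 1. P = [[1, 6, 7], [3], [4], [5]].
Insert 2: 2 bumps 6 from row 1; 6 appends to row 2. P = [[1, 2, 7], [3, 6], [4], [5]].

So P = [[1, 2, 7], [3, 6], [4], [5]], Q = [[1, 4, 6], [2, 7], [3], [5]].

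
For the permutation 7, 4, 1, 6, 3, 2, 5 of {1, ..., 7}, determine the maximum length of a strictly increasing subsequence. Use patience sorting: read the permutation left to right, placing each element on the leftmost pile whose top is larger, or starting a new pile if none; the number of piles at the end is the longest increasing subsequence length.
3

7: new pile. tops = [7]
4: onto pile 1 (replacing 7). tops = [4]
1: onto pile 1 (replacing 4). tops = [1]
6: new pile. tops = [1, 6]
3: onto pile 2 (replacing 6). tops = [1, 3]
2: onto pile 2 (replacing 3). tops = [1, 2]
5: new pile. tops = [1, 2, 5]

3 piles, so the longest increasing subsequence has length 3.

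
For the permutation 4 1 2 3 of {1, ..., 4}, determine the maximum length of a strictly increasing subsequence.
3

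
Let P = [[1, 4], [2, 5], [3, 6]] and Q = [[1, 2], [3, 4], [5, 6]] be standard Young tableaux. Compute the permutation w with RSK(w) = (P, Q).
Reverse the RSK construction: for i from n down to 1, find the cell of Q containing i, remove the entry at that cell from P, and reverse-bump it up through P; the value ejected from row 1 is w(i).

Step i=6: Q has 6 at row 3, column 2; remove 6 from row 3 of P and reverse-bump: 6 enters row 2 and ejects 5; 5 enters row 1 and ejects 4. So w(6) = 4. P is now [[1, 5], [2, 6], [3]].
Step i=5: Q has 5 at row 3, column 1; remove 3 from row 3 of P and reverse-bump: 3 enters row 2 and ejects 2; 2 enters row 1 and ejects 1. So w(5) = 1. P is now [[2, 5], [3, 6]].
Step i=4: Q has 4 at row 2, column 2; remove 6 from row 2 of P and reverse-bump: 6 enters row 1 and ejects 5. So w(4) = 5. P is now [[2, 6], [3]].
Step i=3: Q has 3 at row 2, column 1; remove 3 from row 2 of P and reverse-bump: 3 enters row 1 and ejects 2. So w(3) = 2. P is now [[3, 6]].
Step i=2: Q has 2 at row 1, column 2; remove that cell from P, ejecting 6. So w(2) = 6. P is now [[3]].
Step i=1: Q has 1 at row 1, column 1; remove that cell from P, ejecting 3. So w(1) = 3. P is now [].

So w = 3 6 2 5 1 4.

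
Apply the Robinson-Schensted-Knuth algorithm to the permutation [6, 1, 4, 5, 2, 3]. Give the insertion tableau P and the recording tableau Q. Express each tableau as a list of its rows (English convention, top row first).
P = [[1, 2, 3], [4, 5], [6]], Q = [[1, 3, 4], [2, 6], [5]]

Insert each entry of the permutation into P by Schensted row insertion, recording in Q the position of each new cell.

Insert 6: appended to row 1. P = [[6]].
Insert 1: 1 bumps 6 from row 1; 6 starts row 2. P = [[1], [6]].
Insert 4: appended to row 1. P = [[1, 4], [6]].
Insert 5: appended to row 1. P = [[1, 4, 5], [6]].
Insert 2: 2 bumps 4 from row 1; 4 bumps 6 from row 2; 6 starts row 3. P = [[1, 2, 5], [4], [6]].
Insert 3: 3 bumps 5 from row 1; 5 appends to row 2. P = [[1, 2, 3], [4, 5], [6]].

So P = [[1, 2, 3], [4, 5], [6]], Q = [[1, 3, 4], [2, 6], [5]].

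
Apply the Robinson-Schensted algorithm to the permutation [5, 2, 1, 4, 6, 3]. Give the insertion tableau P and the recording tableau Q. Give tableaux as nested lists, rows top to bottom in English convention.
P = [[1, 3, 6], [2, 4], [5]], Q = [[1, 4, 5], [2, 6], [3]]

Insert each entry of the permutation into P by Schensted row insertion, recording in Q the position of each new cell.

Insert 5: appended to row 1. P = [[5]].
Insert 2: 2 bumps 5 from row 1; 5 starts row 2. P = [[2], [5]].
Insert 1: 1 bumps 2 from row 1; 2 bumps 5 from row 2; 5 starts row 3. P = [[1], [2], [5]].
Insert 4: appended to row 1. P = [[1, 4], [2], [5]].
Insert 6: appended to row 1. P = [[1, 4, 6], [2], [5]].
Insert 3: 3 bumps 4 from row 1; 4 appends to row 2. P = [[1, 3, 6], [2, 4], [5]].

So P = [[1, 3, 6], [2, 4], [5]], Q = [[1, 4, 5], [2, 6], [3]].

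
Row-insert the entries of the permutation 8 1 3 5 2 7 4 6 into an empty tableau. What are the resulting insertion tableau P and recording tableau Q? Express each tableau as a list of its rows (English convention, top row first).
Insert each entry of the permutation into P by Schensted row insertion, recording in Q the position of each new cell.

After inserting 8: P = [[8]].
After inserting 1: P = [[1], [8]].
After inserting 3: P = [[1, 3], [8]].
After inserting 5: P = [[1, 3, 5], [8]].
After inserting 2: P = [[1, 2, 5], [3], [8]].
After inserting 7: P = [[1, 2, 5, 7], [3], [8]].
After inserting 4: P = [[1, 2, 4, 7], [3, 5], [8]].
After inserting 6: P = [[1, 2, 4, 6], [3, 5, 7], [8]].

So P = [[1, 2, 4, 6], [3, 5, 7], [8]], Q = [[1, 3, 4, 6], [2, 7, 8], [5]].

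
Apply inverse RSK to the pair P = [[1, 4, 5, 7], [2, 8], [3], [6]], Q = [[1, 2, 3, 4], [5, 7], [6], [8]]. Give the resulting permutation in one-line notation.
Reverse the RSK construction: for i from n down to 1, find the cell of Q containing i, remove the entry at that cell from P, and reverse-bump it up through P; the value ejected from row 1 is w(i).

Step i=8: Q has 8 at row 4, column 1; remove 6 from row 4 of P and reverse-bump: 6 enters row 3 and ejects 3; 3 enters row 2 and ejects 2; 2 enters row 1 and ejects 1. So w(8) = 1. P is now [[2, 4, 5, 7], [3, 8], [6]].
Step i=7: Q has 7 at row 2, column 2; remove 8 from row 2 of P and reverse-bump: 8 enters row 1 and ejects 7. So w(7) = 7. P is now [[2, 4, 5, 8], [3], [6]].
Step i=6: Q has 6 at row 3, column 1; remove 6 from row 3 of P and reverse-bump: 6 enters row 2 and ejects 3; 3 enters row 1 and ejects 2. So w(6) = 2. P is now [[3, 4, 5, 8], [6]].
Step i=5: Q has 5 at row 2, column 1; remove 6 from row 2 of P and reverse-bump: 6 enters row 1 and ejects 5. So w(5) = 5. P is now [[3, 4, 6, 8]].
Step i=4: Q has 4 at row 1, column 4; remove that cell from P, ejecting 8. So w(4) = 8. P is now [[3, 4, 6]].
Step i=3: Q has 3 at row 1, column 3; remove that cell from P, ejecting 6. So w(3) = 6. P is now [[3, 4]].
Step i=2: Q has 2 at row 1, column 2; remove that cell from P, ejecting 4. So w(2) = 4. P is now [[3]].
Step i=1: Q has 1 at row 1, column 1; remove that cell from P, ejecting 3. So w(1) = 3. P is now [].

So w = 3 4 6 8 5 2 7 1.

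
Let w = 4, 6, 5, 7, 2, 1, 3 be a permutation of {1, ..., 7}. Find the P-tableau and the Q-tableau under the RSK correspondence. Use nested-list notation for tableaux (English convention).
Insert each entry of the permutation into P by Schensted row insertion, recording in Q the position of each new cell.

Insert 4: appended to row 1. P = [[4]].
Insert 6: appended to row 1. P = [[4, 6]].
Insert 5: 5 bumps 6 from row 1; 6 starts row 2. P = [[4, 5], [6]].
Insert 7: appended to row 1. P = [[4, 5, 7], [6]].
Insert 2: 2 bumps 4 from row 1; 4 bumps 6 from row 2; 6 starts row 3. P = [[2, 5, 7], [4], [6]].
Insert 1: 1 bumps 2 from row 1; 2 bumps 4 from row 2; 4 bumps 6 from row 3; 6 starts row 4. P = [[1, 5, 7], [2], [4], [6]].
Insert 3: 3 bumps 5 from row 1; 5 appends to row 2. P = [[1, 3, 7], [2, 5], [4], [6]].

So P = [[1, 3, 7], [2, 5], [4], [6]], Q = [[1, 2, 4], [3, 7], [5], [6]].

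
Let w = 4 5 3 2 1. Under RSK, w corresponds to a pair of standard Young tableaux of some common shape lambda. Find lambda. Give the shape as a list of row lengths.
RSK row insertion gives P = [[1, 5], [2], [3], [4]], which has shape [2, 1, 1, 1].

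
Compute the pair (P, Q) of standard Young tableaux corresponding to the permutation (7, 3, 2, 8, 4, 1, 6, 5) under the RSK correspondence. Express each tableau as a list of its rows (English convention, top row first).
Insert each entry of the permutation into P by Schensted row insertion, recording in Q the position of each new cell.

Insert 7: appended to row 1. P = [[7]].
Insert 3: 3 bumps 7 from row 1; 7 starts row 2. P = [[3], [7]].
Insert 2: 2 bumps 3 from row 1; 3 bumps 7 from row 2; 7 starts row 3. P = [[2], [3], [7]].
Insert 8: appended to row 1. P = [[2, 8], [3], [7]].
Insert 4: 4 bumps 8 from row 1; 8 appends to row 2. P = [[2, 4], [3, 8], [7]].
Insert 1: 1 bumps 2 from row 1; 2 bumps 3 from row 2; 3 bumps 7 from row 3; 7 starts row 4. P = [[1, 4], [2, 8], [3], [7]].
Insert 6: appended to row 1. P = [[1, 4, 6], [2, 8], [3], [7]].
Insert 5: 5 bumps 6 from row 1; 6 bumps 8 from row 2; 8 appends to row 3. P = [[1, 4, 5], [2, 6], [3, 8], [7]].

So P = [[1, 4, 5], [2, 6], [3, 8], [7]], Q = [[1, 4, 7], [2, 5], [3, 8], [6]].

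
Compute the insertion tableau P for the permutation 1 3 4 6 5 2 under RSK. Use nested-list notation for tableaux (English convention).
After inserting 1: P = [[1]].
After inserting 3: P = [[1, 3]].
After inserting 4: P = [[1, 3, 4]].
After inserting 6: P = [[1, 3, 4, 6]].
After inserting 5: P = [[1, 3, 4, 5], [6]].
After inserting 2: P = [[1, 2, 4, 5], [3], [6]].

So P = [[1, 2, 4, 5], [3], [6]].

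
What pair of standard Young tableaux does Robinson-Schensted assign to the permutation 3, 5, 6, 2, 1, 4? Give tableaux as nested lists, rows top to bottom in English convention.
P = [[1, 4, 6], [2, 5], [3]], Q = [[1, 2, 3], [4, 6], [5]]

Insert each entry of the permutation into P by Schensted row insertion, recording in Q the position of each new cell.

Insert 3: appended to row 1. P = [[3]].
Insert 5: appended to row 1. P = [[3, 5]].
Insert 6: appended to row 1. P = [[3, 5, 6]].
Insert 2: 2 bumps 3 from row 1; 3 starts row 2. P = [[2, 5, 6], [3]].
Insert 1: 1 bumps 2 from row 1; 2 bumps 3 from row 2; 3 starts row 3. P = [[1, 5, 6], [2], [3]].
Insert 4: 4 bumps 5 from row 1; 5 appends to row 2. P = [[1, 4, 6], [2, 5], [3]].

So P = [[1, 4, 6], [2, 5], [3]], Q = [[1, 2, 3], [4, 6], [5]].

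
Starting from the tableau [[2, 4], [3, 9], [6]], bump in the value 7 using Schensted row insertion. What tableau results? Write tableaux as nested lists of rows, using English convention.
7 is larger than every entry of row 1, so it is appended to row 1. The new tableau is [[2, 4, 7], [3, 9], [6]].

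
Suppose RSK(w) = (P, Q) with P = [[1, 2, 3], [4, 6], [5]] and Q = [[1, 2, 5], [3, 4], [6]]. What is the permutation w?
Reverse RSK: for i = n, n-1, ..., 1, locate i in Q, remove the corresponding corner cell from P, and reverse-bump its entry up through P; the value ejected from row 1 is w(i).

So w = 5 6 1 2 4 3.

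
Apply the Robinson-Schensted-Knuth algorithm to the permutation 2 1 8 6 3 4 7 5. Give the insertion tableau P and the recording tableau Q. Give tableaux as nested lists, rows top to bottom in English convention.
Insert each entry of the permutation into P by Schensted row insertion, recording in Q the position of each new cell.

Insert 2: appended to row 1. P = [[2]].
Insert 1: 1 bumps 2 from row 1; 2 starts row 2. P = [[1], [2]].
Insert 8: appended to row 1. P = [[1, 8], [2]].
Insert 6: 6 bumps 8 from row 1; 8 appends to row 2. P = [[1, 6], [2, 8]].
Insert 3: 3 bumps 6 from row 1; 6 bumps 8 from row 2; 8 starts row 3. P = [[1, 3], [2, 6], [8]].
Insert 4: appended to row 1. P = [[1, 3, 4], [2, 6], [8]].
Insert 7: appended to row 1. P = [[1, 3, 4, 7], [2, 6], [8]].
Insert 5: 5 bumps 7 from row 1; 7 appends to row 2. P = [[1, 3, 4, 5], [2, 6, 7], [8]].

So P = [[1, 3, 4, 5], [2, 6, 7], [8]], Q = [[1, 3, 6, 7], [2, 4, 8], [5]].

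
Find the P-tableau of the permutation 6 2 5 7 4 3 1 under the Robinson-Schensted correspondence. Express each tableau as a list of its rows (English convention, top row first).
P = [[1, 3, 7], [2], [4], [5], [6]]

Insert 6: appended to row 1. P = [[6]].
Insert 2: 2 bumps 6 from row 1; 6 starts row 2. P = [[2], [6]].
Insert 5: appended to row 1. P = [[2, 5], [6]].
Insert 7: appended to row 1. P = [[2, 5, 7], [6]].
Insert 4: 4 bumps 5 from row 1; 5 bumps 6 from row 2; 6 starts row 3. P = [[2, 4, 7], [5], [6]].
Insert 3: 3 bumps 4 from row 1; 4 bumps 5 from row 2; 5 bumps 6 from row 3; 6 starts row 4. P = [[2, 3, 7], [4], [5], [6]].
Insert 1: 1 bumps 2 from row 1; 2 bumps 4 from row 2; 4 bumps 5 from row 3; 5 bumps 6 from row 4; 6 starts row 5. P = [[1, 3, 7], [2], [4], [5], [6]].

So P = [[1, 3, 7], [2], [4], [5], [6]].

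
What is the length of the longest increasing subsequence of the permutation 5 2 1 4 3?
2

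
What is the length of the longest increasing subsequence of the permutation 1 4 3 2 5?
3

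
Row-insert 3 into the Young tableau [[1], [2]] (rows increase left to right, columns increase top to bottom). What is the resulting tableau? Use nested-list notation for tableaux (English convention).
3 is larger than every entry of row 1, so it is appended to row 1. The new tableau is [[1, 3], [2]].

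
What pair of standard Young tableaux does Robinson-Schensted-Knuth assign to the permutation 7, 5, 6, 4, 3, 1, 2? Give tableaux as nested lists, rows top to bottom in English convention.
Insert each entry of the permutation into P by Schensted row insertion, recording in Q the position of each new cell.

Insert 7: appended to row 1. P = [[7]].
Insert 5: 5 bumps 7 from row 1; 7 starts row 2. P = [[5], [7]].
Insert 6: appended to row 1. P = [[5, 6], [7]].
Insert 4: 4 bumps 5 from row 1; 5 bumps 7 from row 2; 7 starts row 3. P = [[4, 6], [5], [7]].
Insert 3: 3 bumps 4 from row 1; 4 bumps 5 from row 2; 5 bumps 7 from row 3; 7 starts row 4. P = [[3, 6], [4], [5], [7]].
Insert 1: 1 bumps 3 from row 1; 3 bumps 4 from row 2; 4 bumps 5 from row 3; 5 bumps 7 from row 4; 7 starts row 5. P = [[1, 6], [3], [4], [5], [7]].
Insert 2: 2 bumps 6 from row 1; 6 appends to row 2. P = [[1, 2], [3, 6], [4], [5], [7]].

So P = [[1, 2], [3, 6], [4], [5], [7]], Q = [[1, 3], [2, 7], [4], [5], [6]].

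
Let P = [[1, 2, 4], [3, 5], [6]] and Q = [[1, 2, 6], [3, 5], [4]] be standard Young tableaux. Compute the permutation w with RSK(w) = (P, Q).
3 6 5 1 2 4

Reverse the RSK construction: for i from n down to 1, find the cell of Q containing i, remove the entry at that cell from P, and reverse-bump it up through P; the value ejected from row 1 is w(i).

Step i=6: Q has 6 at row 1, column 3; remove that cell from P, ejecting 4. So w(6) = 4. P is now [[1, 2], [3, 5], [6]].
Step i=5: Q has 5 at row 2, column 2; remove 5 from row 2 of P and reverse-bump: 5 enters row 1 and ejects 2. So w(5) = 2. P is now [[1, 5], [3], [6]].
Step i=4: Q has 4 at row 3, column 1; remove 6 from row 3 of P and reverse-bump: 6 enters row 2 and ejects 3; 3 enters row 1 and ejects 1. So w(4) = 1. P is now [[3, 5], [6]].
Step i=3: Q has 3 at row 2, column 1; remove 6 from row 2 of P and reverse-bump: 6 enters row 1 and ejects 5. So w(3) = 5. P is now [[3, 6]].
Step i=2: Q has 2 at row 1, column 2; remove that cell from P, ejecting 6. So w(2) = 6. P is now [[3]].
Step i=1: Q has 1 at row 1, column 1; remove that cell from P, ejecting 3. So w(1) = 3. P is now [].

So w = 3 6 5 1 2 4.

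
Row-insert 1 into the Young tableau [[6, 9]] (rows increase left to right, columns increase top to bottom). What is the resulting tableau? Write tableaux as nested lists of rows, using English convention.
In row 1, 1 replaces 6 (the leftmost entry greater than 1); 6 is bumped to row 2. 6 starts a new row 2. The new tableau is [[1, 9], [6]].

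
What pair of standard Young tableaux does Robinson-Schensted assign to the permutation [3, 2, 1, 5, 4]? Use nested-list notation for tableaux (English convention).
Insert each entry of the permutation into P by Schensted row insertion, recording in Q the position of each new cell.

Insert 3: appended to row 1. P = [[3]].
Insert 2: 2 bumps 3 from row 1; 3 starts row 2. P = [[2], [3]].
Insert 1: 1 bumps 2 from row 1; 2 bumps 3 from row 2; 3 starts row 3. P = [[1], [2], [3]].
Insert 5: appended to row 1. P = [[1, 5], [2], [3]].
Insert 4: 4 bumps 5 from row 1; 5 appends to row 2. P = [[1, 4], [2, 5], [3]].

So P = [[1, 4], [2, 5], [3]], Q = [[1, 4], [2, 5], [3]].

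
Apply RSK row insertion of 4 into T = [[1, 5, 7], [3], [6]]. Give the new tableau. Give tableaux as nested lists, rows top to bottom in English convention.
[[1, 4, 7], [3, 5], [6]]

In row 1, 4 replaces 5 (the leftmost entry greater than 4); 5 is bumped to row 2. 5 is appended to row 2. The new tableau is [[1, 4, 7], [3, 5], [6]].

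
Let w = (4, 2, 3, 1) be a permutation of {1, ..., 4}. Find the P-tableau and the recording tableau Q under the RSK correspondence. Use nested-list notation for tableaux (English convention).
Insert each entry of the permutation into P by Schensted row insertion, recording in Q the position of each new cell.

Insert 4: appended to row 1. P = [[4]].
Insert 2: 2 bumps 4 from row 1; 4 starts row 2. P = [[2], [4]].
Insert 3: appended to row 1. P = [[2, 3], [4]].
Insert 1: 1 bumps 2 from row 1; 2 bumps 4 from row 2; 4 starts row 3. P = [[1, 3], [2], [4]].

So P = [[1, 3], [2], [4]], Q = [[1, 3], [2], [4]].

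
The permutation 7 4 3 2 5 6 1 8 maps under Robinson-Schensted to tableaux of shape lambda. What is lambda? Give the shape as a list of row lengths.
RSK row insertion gives P = [[1, 5, 6, 8], [2], [3], [4], [7]], which has shape [4, 1, 1, 1, 1].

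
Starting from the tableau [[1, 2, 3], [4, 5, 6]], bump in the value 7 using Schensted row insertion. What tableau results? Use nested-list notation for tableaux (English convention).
[[1, 2, 3, 7], [4, 5, 6]]

7 is larger than every entry of row 1, so it is appended to row 1. The new tableau is [[1, 2, 3, 7], [4, 5, 6]].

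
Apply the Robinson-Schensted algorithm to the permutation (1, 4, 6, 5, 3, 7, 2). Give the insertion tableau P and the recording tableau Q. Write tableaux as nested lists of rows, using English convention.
P = [[1, 2, 5, 7], [3], [4], [6]], Q = [[1, 2, 3, 6], [4], [5], [7]]

Insert each entry of the permutation into P by Schensted row insertion, recording in Q the position of each new cell.

Insert 1: appended to row 1. P = [[1]], Q = [[1]].
Insert 4: appended to row 1. P = [[1, 4]], Q = [[1, 2]].
Insert 6: appended to row 1. P = [[1, 4, 6]], Q = [[1, 2, 3]].
Insert 5: 5 bumps 6 from row 1; 6 starts row 2. P = [[1, 4, 5], [6]], Q = [[1, 2, 3], [4]].
Insert 3: 3 bumps 4 from row 1; 4 bumps 6 from row 2; 6 starts row 3. P = [[1, 3, 5], [4], [6]], Q = [[1, 2, 3], [4], [5]].
Insert 7: appended to row 1. P = [[1, 3, 5, 7], [4], [6]], Q = [[1, 2, 3, 6], [4], [5]].
Insert 2: 2 bumps 3 from row 1; 3 bumps 4 from row 2; 4 bumps 6 from row 3; 6 starts row 4. P = [[1, 2, 5, 7], [3], [4], [6]], Q = [[1, 2, 3, 6], [4], [5], [7]].

So P = [[1, 2, 5, 7], [3], [4], [6]], Q = [[1, 2, 3, 6], [4], [5], [7]].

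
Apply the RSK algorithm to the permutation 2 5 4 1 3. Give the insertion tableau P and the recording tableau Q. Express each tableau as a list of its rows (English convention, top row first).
Insert each entry of the permutation into P by Schensted row insertion, recording in Q the position of each new cell.

Insert 2: appended to row 1. P = [[2]].
Insert 5: appended to row 1. P = [[2, 5]].
Insert 4: 4 bumps 5 from row 1; 5 starts row 2. P = [[2, 4], [5]].
Insert 1: 1 bumps 2 from row 1; 2 bumps 5 from row 2; 5 starts row 3. P = [[1, 4], [2], [5]].
Insert 3: 3 bumps 4 from row 1; 4 appends to row 2. P = [[1, 3], [2, 4], [5]].

So P = [[1, 3], [2, 4], [5]], Q = [[1, 2], [3, 5], [4]].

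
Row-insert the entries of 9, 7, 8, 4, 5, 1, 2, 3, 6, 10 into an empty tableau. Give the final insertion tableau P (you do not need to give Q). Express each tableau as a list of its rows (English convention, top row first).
P = [[1, 2, 3, 6, 10], [4, 5], [7, 8], [9]]

Insert 9: appended to row 1. P = [[9]].
Insert 7: 7 bumps 9 from row 1; 9 starts row 2. P = [[7], [9]].
Insert 8: appended to row 1. P = [[7, 8], [9]].
Insert 4: 4 bumps 7 from row 1; 7 bumps 9 from row 2; 9 starts row 3. P = [[4, 8], [7], [9]].
Insert 5: 5 bumps 8 from row 1; 8 appends to row 2. P = [[4, 5], [7, 8], [9]].
Insert 1: 1 bumps 4 from row 1; 4 bumps 7 from row 2; 7 bumps 9 from row 3; 9 starts row 4. P = [[1, 5], [4, 8], [7], [9]].
Insert 2: 2 bumps 5 from row 1; 5 bumps 8 from row 2; 8 appends to row 3. P = [[1, 2], [4, 5], [7, 8], [9]].
Insert 3: appended to row 1. P = [[1, 2, 3], [4, 5], [7, 8], [9]].
Insert 6: appended to row 1. P = [[1, 2, 3, 6], [4, 5], [7, 8], [9]].
Insert 10: appended to row 1. P = [[1, 2, 3, 6, 10], [4, 5], [7, 8], [9]].

So P = [[1, 2, 3, 6, 10], [4, 5], [7, 8], [9]].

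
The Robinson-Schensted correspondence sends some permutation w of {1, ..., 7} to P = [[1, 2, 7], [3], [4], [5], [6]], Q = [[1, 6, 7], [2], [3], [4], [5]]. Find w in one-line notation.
6 5 4 3 1 2 7

Reverse the RSK construction: for i from n down to 1, find the cell of Q containing i, remove the entry at that cell from P, and reverse-bump it up through P; the value ejected from row 1 is w(i).

Step i=7: Q has 7 at row 1, column 3; remove that cell from P, ejecting 7. So w(7) = 7. P is now [[1, 2], [3], [4], [5], [6]].
Step i=6: Q has 6 at row 1, column 2; remove that cell from P, ejecting 2. So w(6) = 2. P is now [[1], [3], [4], [5], [6]].
Step i=5: Q has 5 at row 5, column 1; remove 6 from row 5 of P and reverse-bump: 6 enters row 4 and ejects 5; 5 enters row 3 and ejects 4; 4 enters row 2 and ejects 3; 3 enters row 1 and ejects 1. So w(5) = 1. P is now [[3], [4], [5], [6]].
Step i=4: Q has 4 at row 4, column 1; remove 6 from row 4 of P and reverse-bump: 6 enters row 3 and ejects 5; 5 enters row 2 and ejects 4; 4 enters row 1 and ejects 3. So w(4) = 3. P is now [[4], [5], [6]].
Step i=3: Q has 3 at row 3, column 1; remove 6 from row 3 of P and reverse-bump: 6 enters row 2 and ejects 5; 5 enters row 1 and ejects 4. So w(3) = 4. P is now [[5], [6]].
Step i=2: Q has 2 at row 2, column 1; remove 6 from row 2 of P and reverse-bump: 6 enters row 1 and ejects 5. So w(2) = 5. P is now [[6]].
Step i=1: Q has 1 at row 1, column 1; remove that cell from P, ejecting 6. So w(1) = 6. P is now [].

So w = 6 5 4 3 1 2 7.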